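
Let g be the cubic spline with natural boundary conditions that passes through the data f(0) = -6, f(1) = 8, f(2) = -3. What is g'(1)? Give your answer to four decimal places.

With M_i denoting the second derivative at x_i, h_i = 1, 1, and Δ_i = (y_(i+1) − y_i)/h_i = 14, -11:
  1·M_0 + 4·M_1 + 1·M_2 = 6(Δ_1 - Δ_0) = -150
Natural end conditions: M_0 = M_2 = 0.
Solving: M_0 = 0, M_1 = -75/2, M_2 = 0.
On [1, 2], g'(t) = b_1 + 2c_1·(t - 1) + 3d_1·(t - 1)² with b_1 = Δ_1 - h_1(2M_1 + M_2)/6 = 3/2, c_1 = M_1/2 = -75/4, d_1 = (M_2 - M_1)/(6h_1) = 25/4. So g'(1) = 3/2.

1.5000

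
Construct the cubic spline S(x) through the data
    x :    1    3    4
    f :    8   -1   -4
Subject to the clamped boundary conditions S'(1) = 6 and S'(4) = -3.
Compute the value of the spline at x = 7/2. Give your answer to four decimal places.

-2.7813

With m_i denoting the second derivative at x_i, h_i = 2, 1, and Δ_i = (y_(i+1) − y_i)/h_i = -9/2, -3:
  2·m_0 + 6·m_1 + 1·m_2 = 6(Δ_1 - Δ_0) = 9
Clamped end conditions give two more equations: 2h_0·m_0 + h_0·m_1 = 6(Δ_0 - S'(1)) = -63 and h_1·m_1 + 2h_1·m_2 = 6(S'(4) - Δ_1) = 0.
Forward elimination and back-substitution give m_0 = -81/4, m_1 = 9, m_2 = -9/2.
On [3, 4], S(x) = -1 - 21/4·(x - 3) + 9/2·(x - 3)² - 9/4·(x - 3)³.
With (x - 3) = 1/2: S(7/2) = -89/32.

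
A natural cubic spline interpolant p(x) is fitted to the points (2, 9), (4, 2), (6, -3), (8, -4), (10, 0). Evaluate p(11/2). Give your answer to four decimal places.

-2.0405

With M_i denoting the second derivative at x_i, h_i = 2, 2, 2, 2, and Δ_i = (y_(i+1) − y_i)/h_i = -7/2, -5/2, -1/2, 2:
  2·M_0 + 8·M_1 + 2·M_2 = 6(Δ_1 - Δ_0) = 6
  2·M_1 + 8·M_2 + 2·M_3 = 6(Δ_2 - Δ_1) = 12
  2·M_2 + 8·M_3 + 2·M_4 = 6(Δ_3 - Δ_2) = 15
Natural end conditions: M_0 = M_4 = 0.
Solving the tridiagonal system: M_0 = 0, M_1 = 57/112, M_2 = 27/28, M_3 = 183/112, M_4 = 0.
On [4, 6], p(x) = 2 - 177/56·(x - 4) + 57/224·(x - 4)² + 17/448·(x - 4)³.
With (x - 4) = 3/2: p(11/2) = -7313/3584.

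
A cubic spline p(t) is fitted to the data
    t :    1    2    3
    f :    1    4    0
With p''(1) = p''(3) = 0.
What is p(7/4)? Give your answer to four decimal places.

3.8242

Write σ_i for p''(x_i). With h_i = 1, 1 and divided differences Δ_i = 3, -4, the continuity of p' gives the tridiagonal system
  1·σ_0 + 4·σ_1 + 1·σ_2 = 6(Δ_1 - Δ_0) = -42
Natural end conditions: σ_0 = σ_2 = 0.
Solving the tridiagonal system: σ_0 = 0, σ_1 = -21/2, σ_2 = 0.
On [1, 2], p(t) = 1 + 19/4·(t - 1) + 0·(t - 1)² - 7/4·(t - 1)³.
With (t - 1) = 3/4: p(7/4) = 979/256.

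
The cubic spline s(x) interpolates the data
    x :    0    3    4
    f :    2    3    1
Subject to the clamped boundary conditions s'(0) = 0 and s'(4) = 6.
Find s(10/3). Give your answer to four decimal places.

1.3889

Write m_i for s''(x_i). With h_i = 3, 1 and divided differences Δ_i = 1/3, -2, the continuity of s' gives the tridiagonal system
  3·m_0 + 8·m_1 + 1·m_2 = 6(Δ_1 - Δ_0) = -14
Clamped end conditions give two more equations: 2h_0·m_0 + h_0·m_1 = 6(Δ_0 - s'(0)) = 2 and h_1·m_1 + 2h_1·m_2 = 6(s'(4) - Δ_1) = 48.
Hence m_0 = 43/12, m_1 = -13/2, m_2 = 109/4.
On [3, 4], s(x) = 3 - 35/8·(x - 3) - 13/4·(x - 3)² + 45/8·(x - 3)³.
With (x - 3) = 1/3: s(10/3) = 25/18.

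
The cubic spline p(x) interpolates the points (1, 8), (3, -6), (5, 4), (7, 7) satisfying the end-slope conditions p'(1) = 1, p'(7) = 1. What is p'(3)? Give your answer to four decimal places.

-3.1000

With M_i denoting the second derivative at x_i, h_i = 2, 2, 2, and Δ_i = (y_(i+1) − y_i)/h_i = -7, 5, 3/2:
  2·M_0 + 8·M_1 + 2·M_2 = 6(Δ_1 - Δ_0) = 72
  2·M_1 + 8·M_2 + 2·M_3 = 6(Δ_2 - Δ_1) = -21
Clamped end conditions give two more equations: 2h_0·M_0 + h_0·M_1 = 6(Δ_0 - p'(1)) = -48 and h_2·M_2 + 2h_2·M_3 = 6(p'(7) - Δ_2) = -3.
Solving: M_0 = -199/10, M_1 = 79/5, M_2 = -73/10, M_3 = 29/10.
On [3, 5], p'(x) = b_1 + 2c_1·(x - 3) + 3d_1·(x - 3)² with b_1 = Δ_1 - h_1(2M_1 + M_2)/6 = -31/10, c_1 = M_1/2 = 79/10, d_1 = (M_2 - M_1)/(6h_1) = -77/40. So p'(3) = -31/10.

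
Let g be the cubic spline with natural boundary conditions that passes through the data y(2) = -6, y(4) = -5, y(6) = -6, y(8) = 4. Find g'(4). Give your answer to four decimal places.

-0.7667

Let σ_i = g''(x_i). Step sizes h_i = 2, 2, 2; slopes of the chords Δ_i = (y_(i+1) - y_i)/h_i = 1/2, -1/2, 5.
  2·σ_0 + 8·σ_1 + 2·σ_2 = 6(Δ_1 - Δ_0) = -6
  2·σ_1 + 8·σ_2 + 2·σ_3 = 6(Δ_2 - Δ_1) = 33
Natural end conditions: σ_0 = σ_3 = 0.
Hence σ_0 = 0, σ_1 = -19/10, σ_2 = 23/5, σ_3 = 0.
On [4, 6], g'(t) = b_1 + 2c_1·(t - 4) + 3d_1·(t - 4)² with b_1 = Δ_1 - h_1(2σ_1 + σ_2)/6 = -23/30, c_1 = σ_1/2 = -19/20, d_1 = (σ_2 - σ_1)/(6h_1) = 13/24. So g'(4) = -23/30.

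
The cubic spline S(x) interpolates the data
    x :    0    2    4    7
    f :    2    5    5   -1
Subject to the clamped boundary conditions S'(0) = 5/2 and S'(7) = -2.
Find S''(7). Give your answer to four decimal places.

0.6486

With M_i denoting the second derivative at x_i, h_i = 2, 2, 3, and Δ_i = (y_(i+1) − y_i)/h_i = 3/2, 0, -2:
  2·M_0 + 8·M_1 + 2·M_2 = 6(Δ_1 - Δ_0) = -9
  2·M_1 + 10·M_2 + 3·M_3 = 6(Δ_2 - Δ_1) = -12
Clamped end conditions give two more equations: 2h_0·M_0 + h_0·M_1 = 6(Δ_0 - S'(0)) = -6 and h_2·M_2 + 2h_2·M_3 = 6(S'(7) - Δ_2) = 0.
Forward elimination and back-substitution give M_0 = -93/74, M_1 = -18/37, M_2 = -48/37, M_3 = 24/37.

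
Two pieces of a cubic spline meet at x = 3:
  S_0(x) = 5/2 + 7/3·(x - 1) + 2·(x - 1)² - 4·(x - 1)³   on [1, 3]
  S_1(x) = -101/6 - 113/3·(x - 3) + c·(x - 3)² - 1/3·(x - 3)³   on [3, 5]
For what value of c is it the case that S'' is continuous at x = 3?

-22

S_0''(x) = 4 - 24·(x - 1), so S_0''(3) = -44. On the right, S_1''(3) = 2c, so c = -22.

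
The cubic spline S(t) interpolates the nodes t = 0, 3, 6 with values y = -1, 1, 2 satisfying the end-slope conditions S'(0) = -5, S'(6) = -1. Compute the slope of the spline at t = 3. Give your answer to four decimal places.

With M_i denoting the second derivative at x_i, h_i = 3, 3, and Δ_i = (y_(i+1) − y_i)/h_i = 2/3, 1/3:
  3·M_0 + 12·M_1 + 3·M_2 = 6(Δ_1 - Δ_0) = -2
Clamped end conditions give two more equations: 2h_0·M_0 + h_0·M_1 = 6(Δ_0 - S'(0)) = 34 and h_1·M_1 + 2h_1·M_2 = 6(S'(6) - Δ_1) = -8.
Solving: M_0 = 13/2, M_1 = -5/3, M_2 = -1/2.
On [3, 6], S'(t) = b_1 + 2c_1·(t - 3) + 3d_1·(t - 3)² with b_1 = Δ_1 - h_1(2M_1 + M_2)/6 = 9/4, c_1 = M_1/2 = -5/6, d_1 = (M_2 - M_1)/(6h_1) = 7/108. So S'(3) = 9/4.

2.2500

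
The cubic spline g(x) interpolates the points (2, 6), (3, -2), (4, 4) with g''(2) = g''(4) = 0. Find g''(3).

21

Let m_i = g''(x_i). Step sizes h_i = 1, 1; slopes of the chords Δ_i = (y_(i+1) - y_i)/h_i = -8, 6.
  1·m_0 + 4·m_1 + 1·m_2 = 6(Δ_1 - Δ_0) = 84
Natural end conditions: m_0 = m_2 = 0.
Solving: m_0 = 0, m_1 = 21, m_2 = 0.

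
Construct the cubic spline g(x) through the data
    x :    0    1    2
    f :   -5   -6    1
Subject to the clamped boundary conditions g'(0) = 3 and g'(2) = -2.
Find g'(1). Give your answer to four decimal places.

Put m_i = g'' at the i-th knot. Here h = (1, 1) and Δ = (-1, 7), so the interior equations h_(i-1)·m_(i-1) + 2(h_(i-1)+h_i)·m_i + h_i·m_(i+1) = 6(Δ_i − Δ_(i-1)) read
  1·m_0 + 4·m_1 + 1·m_2 = 6(Δ_1 - Δ_0) = 48
Clamped end conditions give two more equations: 2h_0·m_0 + h_0·m_1 = 6(Δ_0 - g'(0)) = -24 and h_1·m_1 + 2h_1·m_2 = 6(g'(2) - Δ_1) = -54.
Forward elimination and back-substitution give m_0 = -53/2, m_1 = 29, m_2 = -83/2.
On [1, 2], g'(x) = b_1 + 2c_1·(x - 1) + 3d_1·(x - 1)² with b_1 = Δ_1 - h_1(2m_1 + m_2)/6 = 17/4, c_1 = m_1/2 = 29/2, d_1 = (m_2 - m_1)/(6h_1) = -47/4. So g'(1) = 17/4.

4.2500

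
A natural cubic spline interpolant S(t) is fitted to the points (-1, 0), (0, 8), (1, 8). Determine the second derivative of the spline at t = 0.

Put σ_i = S'' at the i-th knot. Here h = (1, 1) and Δ = (8, 0), so the interior equations h_(i-1)·σ_(i-1) + 2(h_(i-1)+h_i)·σ_i + h_i·σ_(i+1) = 6(Δ_i − Δ_(i-1)) read
  1·σ_0 + 4·σ_1 + 1·σ_2 = 6(Δ_1 - Δ_0) = -48
Natural end conditions: σ_0 = σ_2 = 0.
Solving: σ_0 = 0, σ_1 = -12, σ_2 = 0.

-12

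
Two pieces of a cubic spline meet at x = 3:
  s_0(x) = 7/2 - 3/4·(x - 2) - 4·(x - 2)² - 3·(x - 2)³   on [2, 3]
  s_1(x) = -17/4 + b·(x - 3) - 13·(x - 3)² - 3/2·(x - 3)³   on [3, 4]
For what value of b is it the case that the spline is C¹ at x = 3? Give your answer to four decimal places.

-17.7500

s_0'(x) = -3/4 - 8·(x - 2) - 9·(x - 2)², so s_0'(3) = -71/4. On the right, s_1'(3) = b, so b = -71/4.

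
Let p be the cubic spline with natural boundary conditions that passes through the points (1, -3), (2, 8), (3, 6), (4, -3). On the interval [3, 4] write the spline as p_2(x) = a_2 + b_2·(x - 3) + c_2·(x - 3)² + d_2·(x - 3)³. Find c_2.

Put m_i = p'' at the i-th knot. Here h = (1, 1, 1) and Δ = (11, -2, -9), so the interior equations h_(i-1)·m_(i-1) + 2(h_(i-1)+h_i)·m_i + h_i·m_(i+1) = 6(Δ_i − Δ_(i-1)) read
  1·m_0 + 4·m_1 + 1·m_2 = 6(Δ_1 - Δ_0) = -78
  1·m_1 + 4·m_2 + 1·m_3 = 6(Δ_2 - Δ_1) = -42
Natural end conditions: m_0 = m_3 = 0.
Solving the tridiagonal system: m_0 = 0, m_1 = -18, m_2 = -6, m_3 = 0.
On [3, 4], with p_2(x) = a_2 + b_2·(x - 3) + c_2·(x - 3)² + d_2·(x - 3)³: c_2 = m_2/2 = -3, d_2 = (m_3 - m_2)/(6h_2) = 1, b_2 = Δ_2 - h_2(2m_2 + m_3)/6 = -7.

-3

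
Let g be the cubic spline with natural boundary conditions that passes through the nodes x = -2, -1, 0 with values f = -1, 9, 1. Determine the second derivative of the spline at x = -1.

Let M_i = g''(x_i). Step sizes h_i = 1, 1; slopes of the chords Δ_i = (y_(i+1) - y_i)/h_i = 10, -8.
  1·M_0 + 4·M_1 + 1·M_2 = 6(Δ_1 - Δ_0) = -108
Natural end conditions: M_0 = M_2 = 0.
Forward elimination and back-substitution give M_0 = 0, M_1 = -27, M_2 = 0.

-27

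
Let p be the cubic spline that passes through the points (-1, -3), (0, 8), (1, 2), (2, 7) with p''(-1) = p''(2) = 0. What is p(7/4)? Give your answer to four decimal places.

4.7969

Write M_i for p''(x_i). With h_i = 1, 1, 1 and divided differences Δ_i = 11, -6, 5, the continuity of p' gives the tridiagonal system
  1·M_0 + 4·M_1 + 1·M_2 = 6(Δ_1 - Δ_0) = -102
  1·M_1 + 4·M_2 + 1·M_3 = 6(Δ_2 - Δ_1) = 66
Natural end conditions: M_0 = M_3 = 0.
Solving: M_0 = 0, M_1 = -158/5, M_2 = 122/5, M_3 = 0.
On [1, 2], p(t) = 2 - 47/15·(t - 1) + 61/5·(t - 1)² - 61/15·(t - 1)³.
With (t - 1) = 3/4: p(7/4) = 307/64.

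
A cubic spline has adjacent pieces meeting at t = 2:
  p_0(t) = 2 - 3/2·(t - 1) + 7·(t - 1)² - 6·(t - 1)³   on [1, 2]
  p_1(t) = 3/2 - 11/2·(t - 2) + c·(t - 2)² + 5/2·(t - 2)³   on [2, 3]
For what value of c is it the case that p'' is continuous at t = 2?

-11

p_0''(t) = 14 - 36·(t - 1), so p_0''(2) = -22. On the right, p_1''(2) = 2c, so c = -11.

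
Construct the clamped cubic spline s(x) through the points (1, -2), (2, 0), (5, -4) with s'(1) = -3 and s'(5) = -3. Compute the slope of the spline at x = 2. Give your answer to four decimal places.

3.2500

Write M_i for s''(x_i). With h_i = 1, 3 and divided differences Δ_i = 2, -4/3, the continuity of s' gives the tridiagonal system
  1·M_0 + 8·M_1 + 3·M_2 = 6(Δ_1 - Δ_0) = -20
Clamped end conditions give two more equations: 2h_0·M_0 + h_0·M_1 = 6(Δ_0 - s'(1)) = 30 and h_1·M_1 + 2h_1·M_2 = 6(s'(5) - Δ_1) = -10.
Forward elimination and back-substitution give M_0 = 35/2, M_1 = -5, M_2 = 5/6.
On [2, 5], s'(x) = b_1 + 2c_1·(x - 2) + 3d_1·(x - 2)² with b_1 = Δ_1 - h_1(2M_1 + M_2)/6 = 13/4, c_1 = M_1/2 = -5/2, d_1 = (M_2 - M_1)/(6h_1) = 35/108. So s'(2) = 13/4.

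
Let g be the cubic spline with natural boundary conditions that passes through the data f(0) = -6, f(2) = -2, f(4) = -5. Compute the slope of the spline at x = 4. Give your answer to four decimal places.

-2.3750

Put m_i = g'' at the i-th knot. Here h = (2, 2) and Δ = (2, -3/2), so the interior equations h_(i-1)·m_(i-1) + 2(h_(i-1)+h_i)·m_i + h_i·m_(i+1) = 6(Δ_i − Δ_(i-1)) read
  2·m_0 + 8·m_1 + 2·m_2 = 6(Δ_1 - Δ_0) = -21
Natural end conditions: m_0 = m_2 = 0.
Forward elimination and back-substitution give m_0 = 0, m_1 = -21/8, m_2 = 0.
On [2, 4], g'(x) = b_1 + 2c_1·(x - 2) + 3d_1·(x - 2)² with b_1 = Δ_1 - h_1(2m_1 + m_2)/6 = 1/4, c_1 = m_1/2 = -21/16, d_1 = (m_2 - m_1)/(6h_1) = 7/32. So g'(4) = -19/8.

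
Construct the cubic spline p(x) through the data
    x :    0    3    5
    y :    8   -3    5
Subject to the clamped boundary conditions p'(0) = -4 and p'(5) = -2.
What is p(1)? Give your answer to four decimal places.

Put σ_i = p'' at the i-th knot. Here h = (3, 2) and Δ = (-11/3, 4), so the interior equations h_(i-1)·σ_(i-1) + 2(h_(i-1)+h_i)·σ_i + h_i·σ_(i+1) = 6(Δ_i − Δ_(i-1)) read
  3·σ_0 + 10·σ_1 + 2·σ_2 = 6(Δ_1 - Δ_0) = 46
Clamped end conditions give two more equations: 2h_0·σ_0 + h_0·σ_1 = 6(Δ_0 - p'(0)) = 2 and h_1·σ_1 + 2h_1·σ_2 = 6(p'(5) - Δ_1) = -36.
Hence σ_0 = -58/15, σ_1 = 42/5, σ_2 = -66/5.
On [0, 3], p(x) = 8 - 4·x - 29/15·x² + 92/135·x³.
With x = 1: p(1) = 371/135.

2.7481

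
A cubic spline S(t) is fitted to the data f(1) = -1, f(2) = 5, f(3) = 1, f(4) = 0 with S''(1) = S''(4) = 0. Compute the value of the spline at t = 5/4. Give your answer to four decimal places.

1.1719

Write M_i for S''(x_i). With h_i = 1, 1, 1 and divided differences Δ_i = 6, -4, -1, the continuity of S' gives the tridiagonal system
  1·M_0 + 4·M_1 + 1·M_2 = 6(Δ_1 - Δ_0) = -60
  1·M_1 + 4·M_2 + 1·M_3 = 6(Δ_2 - Δ_1) = 18
Natural end conditions: M_0 = M_3 = 0.
Hence M_0 = 0, M_1 = -86/5, M_2 = 44/5, M_3 = 0.
On [1, 2], S(t) = -1 + 133/15·(t - 1) + 0·(t - 1)² - 43/15·(t - 1)³.
With (t - 1) = 1/4: S(5/4) = 75/64.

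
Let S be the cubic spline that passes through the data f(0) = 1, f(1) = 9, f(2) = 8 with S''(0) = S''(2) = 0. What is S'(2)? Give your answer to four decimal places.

-3.2500

Let σ_i = S''(x_i). Step sizes h_i = 1, 1; slopes of the chords Δ_i = (y_(i+1) - y_i)/h_i = 8, -1.
  1·σ_0 + 4·σ_1 + 1·σ_2 = 6(Δ_1 - Δ_0) = -54
Natural end conditions: σ_0 = σ_2 = 0.
Forward elimination and back-substitution give σ_0 = 0, σ_1 = -27/2, σ_2 = 0.
On [1, 2], S'(x) = b_1 + 2c_1·(x - 1) + 3d_1·(x - 1)² with b_1 = Δ_1 - h_1(2σ_1 + σ_2)/6 = 7/2, c_1 = σ_1/2 = -27/4, d_1 = (σ_2 - σ_1)/(6h_1) = 9/4. So S'(2) = -13/4.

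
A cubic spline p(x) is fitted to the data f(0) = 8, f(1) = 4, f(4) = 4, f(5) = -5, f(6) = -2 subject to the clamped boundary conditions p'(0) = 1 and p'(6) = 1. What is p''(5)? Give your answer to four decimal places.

Write M_i for p''(x_i). With h_i = 1, 3, 1, 1 and divided differences Δ_i = -4, 0, -9, 3, the continuity of p' gives the tridiagonal system
  1·M_0 + 8·M_1 + 3·M_2 = 6(Δ_1 - Δ_0) = 24
  3·M_1 + 8·M_2 + 1·M_3 = 6(Δ_2 - Δ_1) = -54
  1·M_2 + 4·M_3 + 1·M_4 = 6(Δ_3 - Δ_2) = 72
Clamped end conditions give two more equations: 2h_0·M_0 + h_0·M_1 = 6(Δ_0 - p'(0)) = -30 and h_3·M_3 + 2h_3·M_4 = 6(p'(6) - Δ_3) = -12.
Solving: M_0 = -388/19, M_1 = 206/19, M_2 = -268/19, M_3 = 500/19, M_4 = -364/19.

26.3158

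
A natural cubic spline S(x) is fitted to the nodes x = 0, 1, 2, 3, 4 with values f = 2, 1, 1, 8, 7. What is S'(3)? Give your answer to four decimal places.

Let M_i = S''(x_i). Step sizes h_i = 1, 1, 1, 1; slopes of the chords Δ_i = (y_(i+1) - y_i)/h_i = -1, 0, 7, -1.
  1·M_0 + 4·M_1 + 1·M_2 = 6(Δ_1 - Δ_0) = 6
  1·M_1 + 4·M_2 + 1·M_3 = 6(Δ_2 - Δ_1) = 42
  1·M_2 + 4·M_3 + 1·M_4 = 6(Δ_3 - Δ_2) = -48
Natural end conditions: M_0 = M_4 = 0.
Solving: M_0 = 0, M_1 = -9/4, M_2 = 15, M_3 = -63/4, M_4 = 0.
On [3, 4], S'(x) = b_3 + 2c_3·(x - 3) + 3d_3·(x - 3)² with b_3 = Δ_3 - h_3(2M_3 + M_4)/6 = 17/4, c_3 = M_3/2 = -63/8, d_3 = (M_4 - M_3)/(6h_3) = 21/8. So S'(3) = 17/4.

4.2500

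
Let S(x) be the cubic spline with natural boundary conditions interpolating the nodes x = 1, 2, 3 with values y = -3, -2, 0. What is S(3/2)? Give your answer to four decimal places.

With σ_i denoting the second derivative at x_i, h_i = 1, 1, and Δ_i = (y_(i+1) − y_i)/h_i = 1, 2:
  1·σ_0 + 4·σ_1 + 1·σ_2 = 6(Δ_1 - Δ_0) = 6
Natural end conditions: σ_0 = σ_2 = 0.
Hence σ_0 = 0, σ_1 = 3/2, σ_2 = 0.
On [1, 2], S(x) = -3 + 3/4·(x - 1) + 0·(x - 1)² + 1/4·(x - 1)³.
With (x - 1) = 1/2: S(3/2) = -83/32.

-2.5938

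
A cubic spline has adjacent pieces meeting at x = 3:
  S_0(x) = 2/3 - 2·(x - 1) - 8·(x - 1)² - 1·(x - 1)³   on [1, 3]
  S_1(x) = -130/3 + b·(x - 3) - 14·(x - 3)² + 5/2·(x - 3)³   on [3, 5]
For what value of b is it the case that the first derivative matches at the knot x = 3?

S_0'(x) = -2 - 16·(x - 1) - 3·(x - 1)², so S_0'(3) = -46. On the right, S_1'(3) = b, so b = -46.

-46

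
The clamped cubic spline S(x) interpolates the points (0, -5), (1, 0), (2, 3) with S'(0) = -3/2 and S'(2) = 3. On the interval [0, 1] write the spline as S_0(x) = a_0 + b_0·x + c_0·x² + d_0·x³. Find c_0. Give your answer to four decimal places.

Let M_i = S''(x_i). Step sizes h_i = 1, 1; slopes of the chords Δ_i = (y_(i+1) - y_i)/h_i = 5, 3.
  1·M_0 + 4·M_1 + 1·M_2 = 6(Δ_1 - Δ_0) = -12
Clamped end conditions give two more equations: 2h_0·M_0 + h_0·M_1 = 6(Δ_0 - S'(0)) = 39 and h_1·M_1 + 2h_1·M_2 = 6(S'(2) - Δ_1) = 0.
Solving: M_0 = 99/4, M_1 = -21/2, M_2 = 21/4.
On [0, 1], with S_0(x) = a_0 + b_0·x + c_0·x² + d_0·x³: c_0 = M_0/2 = 99/8, d_0 = (M_1 - M_0)/(6h_0) = -47/8, b_0 = Δ_0 - h_0(2M_0 + M_1)/6 = -3/2.

12.3750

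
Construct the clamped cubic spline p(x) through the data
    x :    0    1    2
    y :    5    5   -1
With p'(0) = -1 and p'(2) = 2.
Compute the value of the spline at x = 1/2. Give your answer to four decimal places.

5.4688

With M_i denoting the second derivative at x_i, h_i = 1, 1, and Δ_i = (y_(i+1) − y_i)/h_i = 0, -6:
  1·M_0 + 4·M_1 + 1·M_2 = 6(Δ_1 - Δ_0) = -36
Clamped end conditions give two more equations: 2h_0·M_0 + h_0·M_1 = 6(Δ_0 - p'(0)) = 6 and h_1·M_1 + 2h_1·M_2 = 6(p'(2) - Δ_1) = 48.
Hence M_0 = 27/2, M_1 = -21, M_2 = 69/2.
On [0, 1], p(x) = 5 - 1·x + 27/4·x² - 23/4·x³.
With x = 1/2: p(1/2) = 175/32.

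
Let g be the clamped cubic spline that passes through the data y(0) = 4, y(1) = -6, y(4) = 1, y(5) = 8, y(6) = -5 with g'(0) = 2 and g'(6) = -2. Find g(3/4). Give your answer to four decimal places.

Write σ_i for g''(x_i). With h_i = 1, 3, 1, 1 and divided differences Δ_i = -10, 7/3, 7, -13, the continuity of g' gives the tridiagonal system
  1·σ_0 + 8·σ_1 + 3·σ_2 = 6(Δ_1 - Δ_0) = 74
  3·σ_1 + 8·σ_2 + 1·σ_3 = 6(Δ_2 - Δ_1) = 28
  1·σ_2 + 4·σ_3 + 1·σ_4 = 6(Δ_3 - Δ_2) = -120
Clamped end conditions give two more equations: 2h_0·σ_0 + h_0·σ_1 = 6(Δ_0 - g'(0)) = -72 and h_3·σ_3 + 2h_3·σ_4 = 6(g'(6) - Δ_3) = 66.
Solving the tridiagonal system: σ_0 = -4843/114, σ_1 = 739/57, σ_2 = 485/114, σ_3 = -2561/57, σ_4 = 6323/114.
On [0, 1], g(t) = 4 + 2·t - 4843/228·t² + 2107/228·t³.
With t = 3/4: g(3/4) = -12401/4864.

-2.5495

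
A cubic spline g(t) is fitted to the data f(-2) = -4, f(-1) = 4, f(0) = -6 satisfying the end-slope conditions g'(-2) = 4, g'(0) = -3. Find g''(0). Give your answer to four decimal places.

Let m_i = g''(x_i). Step sizes h_i = 1, 1; slopes of the chords Δ_i = (y_(i+1) - y_i)/h_i = 8, -10.
  1·m_0 + 4·m_1 + 1·m_2 = 6(Δ_1 - Δ_0) = -108
Clamped end conditions give two more equations: 2h_0·m_0 + h_0·m_1 = 6(Δ_0 - g'(-2)) = 24 and h_1·m_1 + 2h_1·m_2 = 6(g'(0) - Δ_1) = 42.
Hence m_0 = 71/2, m_1 = -47, m_2 = 89/2.

44.5000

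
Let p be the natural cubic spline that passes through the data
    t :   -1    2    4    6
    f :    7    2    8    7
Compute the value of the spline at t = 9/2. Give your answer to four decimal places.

8.5156

Write m_i for p''(x_i). With h_i = 3, 2, 2 and divided differences Δ_i = -5/3, 3, -1/2, the continuity of p' gives the tridiagonal system
  3·m_0 + 10·m_1 + 2·m_2 = 6(Δ_1 - Δ_0) = 28
  2·m_1 + 8·m_2 + 2·m_3 = 6(Δ_2 - Δ_1) = -21
Natural end conditions: m_0 = m_3 = 0.
Forward elimination and back-substitution give m_0 = 0, m_1 = 7/2, m_2 = -7/2, m_3 = 0.
On [4, 6], p(t) = 8 + 11/6·(t - 4) - 7/4·(t - 4)² + 7/24·(t - 4)³.
With (t - 4) = 1/2: p(9/2) = 545/64.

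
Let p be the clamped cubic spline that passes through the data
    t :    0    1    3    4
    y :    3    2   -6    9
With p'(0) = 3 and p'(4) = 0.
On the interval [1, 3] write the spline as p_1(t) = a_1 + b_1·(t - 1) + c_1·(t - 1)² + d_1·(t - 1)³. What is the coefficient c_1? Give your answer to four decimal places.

-6.6857

With M_i denoting the second derivative at x_i, h_i = 1, 2, 1, and Δ_i = (y_(i+1) − y_i)/h_i = -1, -4, 15:
  1·M_0 + 6·M_1 + 2·M_2 = 6(Δ_1 - Δ_0) = -18
  2·M_1 + 6·M_2 + 1·M_3 = 6(Δ_2 - Δ_1) = 114
Clamped end conditions give two more equations: 2h_0·M_0 + h_0·M_1 = 6(Δ_0 - p'(0)) = -24 and h_2·M_2 + 2h_2·M_3 = 6(p'(4) - Δ_2) = -90.
Hence M_0 = -186/35, M_1 = -468/35, M_2 = 1182/35, M_3 = -2166/35.
On [1, 3], with p_1(t) = a_1 + b_1·(t - 1) + c_1·(t - 1)² + d_1·(t - 1)³: c_1 = M_1/2 = -234/35, d_1 = (M_2 - M_1)/(6h_1) = 55/14, b_1 = Δ_1 - h_1(2M_1 + M_2)/6 = -222/35.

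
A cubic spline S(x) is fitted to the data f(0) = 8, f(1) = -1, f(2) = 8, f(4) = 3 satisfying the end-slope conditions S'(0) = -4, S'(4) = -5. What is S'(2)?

Let M_i = S''(x_i). Step sizes h_i = 1, 1, 2; slopes of the chords Δ_i = (y_(i+1) - y_i)/h_i = -9, 9, -5/2.
  1·M_0 + 4·M_1 + 1·M_2 = 6(Δ_1 - Δ_0) = 108
  1·M_1 + 6·M_2 + 2·M_3 = 6(Δ_2 - Δ_1) = -69
Clamped end conditions give two more equations: 2h_0·M_0 + h_0·M_1 = 6(Δ_0 - S'(0)) = -30 and h_2·M_2 + 2h_2·M_3 = 6(S'(4) - Δ_2) = -15.
Solving: M_0 = -71/2, M_1 = 41, M_2 = -41/2, M_3 = 13/2.
On [2, 4], S'(x) = b_2 + 2c_2·(x - 2) + 3d_2·(x - 2)² with b_2 = Δ_2 - h_2(2M_2 + M_3)/6 = 9, c_2 = M_2/2 = -41/4, d_2 = (M_3 - M_2)/(6h_2) = 9/4. So S'(2) = 9.

9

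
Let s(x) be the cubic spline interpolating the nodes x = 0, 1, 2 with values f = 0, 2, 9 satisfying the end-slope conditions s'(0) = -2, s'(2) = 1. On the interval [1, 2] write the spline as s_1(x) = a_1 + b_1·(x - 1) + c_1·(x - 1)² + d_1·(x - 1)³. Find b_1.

7

With m_i denoting the second derivative at x_i, h_i = 1, 1, and Δ_i = (y_(i+1) − y_i)/h_i = 2, 7:
  1·m_0 + 4·m_1 + 1·m_2 = 6(Δ_1 - Δ_0) = 30
Clamped end conditions give two more equations: 2h_0·m_0 + h_0·m_1 = 6(Δ_0 - s'(0)) = 24 and h_1·m_1 + 2h_1·m_2 = 6(s'(2) - Δ_1) = -36.
Solving: m_0 = 6, m_1 = 12, m_2 = -24.
On [1, 2], with s_1(x) = a_1 + b_1·(x - 1) + c_1·(x - 1)² + d_1·(x - 1)³: c_1 = m_1/2 = 6, d_1 = (m_2 - m_1)/(6h_1) = -6, b_1 = Δ_1 - h_1(2m_1 + m_2)/6 = 7.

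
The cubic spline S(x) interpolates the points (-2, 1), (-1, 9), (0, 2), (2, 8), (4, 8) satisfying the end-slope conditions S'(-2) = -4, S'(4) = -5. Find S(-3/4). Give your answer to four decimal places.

8.7773

Let M_i = S''(x_i). Step sizes h_i = 1, 1, 2, 2; slopes of the chords Δ_i = (y_(i+1) - y_i)/h_i = 8, -7, 3, 0.
  1·M_0 + 4·M_1 + 1·M_2 = 6(Δ_1 - Δ_0) = -90
  1·M_1 + 6·M_2 + 2·M_3 = 6(Δ_2 - Δ_1) = 60
  2·M_2 + 8·M_3 + 2·M_4 = 6(Δ_3 - Δ_2) = -18
Clamped end conditions give two more equations: 2h_0·M_0 + h_0·M_1 = 6(Δ_0 - S'(-2)) = 72 and h_3·M_3 + 2h_3·M_4 = 6(S'(4) - Δ_3) = -30.
Solving the tridiagonal system: M_0 = 2381/42, M_1 = -869/21, M_2 = 113/6, M_3 = -122/21, M_4 = -193/42.
On [-1, 0], S(x) = 9 + 307/84·(x + 1) - 869/42·(x + 1)² + 281/28·(x + 1)³.
With (x + 1) = 1/4: S(-3/4) = 2247/256.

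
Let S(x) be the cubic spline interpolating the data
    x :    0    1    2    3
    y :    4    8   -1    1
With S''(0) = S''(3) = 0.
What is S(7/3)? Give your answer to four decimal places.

With m_i denoting the second derivative at x_i, h_i = 1, 1, 1, and Δ_i = (y_(i+1) − y_i)/h_i = 4, -9, 2:
  1·m_0 + 4·m_1 + 1·m_2 = 6(Δ_1 - Δ_0) = -78
  1·m_1 + 4·m_2 + 1·m_3 = 6(Δ_2 - Δ_1) = 66
Natural end conditions: m_0 = m_3 = 0.
Hence m_0 = 0, m_1 = -126/5, m_2 = 114/5, m_3 = 0.
On [2, 3], S(x) = -1 - 28/5·(x - 2) + 57/5·(x - 2)² - 19/5·(x - 2)³.
With (x - 2) = 1/3: S(7/3) = -47/27.

-1.7407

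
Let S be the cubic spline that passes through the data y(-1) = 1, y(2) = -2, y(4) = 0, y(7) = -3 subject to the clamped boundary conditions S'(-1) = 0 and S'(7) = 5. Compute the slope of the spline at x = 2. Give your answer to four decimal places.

0.5604

With σ_i denoting the second derivative at x_i, h_i = 3, 2, 3, and Δ_i = (y_(i+1) − y_i)/h_i = -1, 1, -1:
  3·σ_0 + 10·σ_1 + 2·σ_2 = 6(Δ_1 - Δ_0) = 12
  2·σ_1 + 10·σ_2 + 3·σ_3 = 6(Δ_2 - Δ_1) = -12
Clamped end conditions give two more equations: 2h_0·σ_0 + h_0·σ_1 = 6(Δ_0 - S'(-1)) = -6 and h_2·σ_2 + 2h_2·σ_3 = 6(S'(7) - Δ_2) = 36.
Hence σ_0 = -216/91, σ_1 = 250/91, σ_2 = -380/91, σ_3 = 736/91.
On [2, 4], S'(x) = b_1 + 2c_1·(x - 2) + 3d_1·(x - 2)² with b_1 = Δ_1 - h_1(2σ_1 + σ_2)/6 = 51/91, c_1 = σ_1/2 = 125/91, d_1 = (σ_2 - σ_1)/(6h_1) = -15/26. So S'(2) = 51/91.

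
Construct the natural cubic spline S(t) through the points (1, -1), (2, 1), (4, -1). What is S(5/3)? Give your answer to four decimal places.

Let M_i = S''(x_i). Step sizes h_i = 1, 2; slopes of the chords Δ_i = (y_(i+1) - y_i)/h_i = 2, -1.
  1·M_0 + 6·M_1 + 2·M_2 = 6(Δ_1 - Δ_0) = -18
Natural end conditions: M_0 = M_2 = 0.
Solving: M_0 = 0, M_1 = -3, M_2 = 0.
On [1, 2], S(t) = -1 + 5/2·(t - 1) + 0·(t - 1)² - 1/2·(t - 1)³.
With (t - 1) = 2/3: S(5/3) = 14/27.

0.5185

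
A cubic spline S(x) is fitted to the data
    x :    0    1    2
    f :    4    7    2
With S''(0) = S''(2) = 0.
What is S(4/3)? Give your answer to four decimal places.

Put M_i = S'' at the i-th knot. Here h = (1, 1) and Δ = (3, -5), so the interior equations h_(i-1)·M_(i-1) + 2(h_(i-1)+h_i)·M_i + h_i·M_(i+1) = 6(Δ_i − Δ_(i-1)) read
  1·M_0 + 4·M_1 + 1·M_2 = 6(Δ_1 - Δ_0) = -48
Natural end conditions: M_0 = M_2 = 0.
Forward elimination and back-substitution give M_0 = 0, M_1 = -12, M_2 = 0.
On [1, 2], S(x) = 7 - 1·(x - 1) - 6·(x - 1)² + 2·(x - 1)³.
With (x - 1) = 1/3: S(4/3) = 164/27.

6.0741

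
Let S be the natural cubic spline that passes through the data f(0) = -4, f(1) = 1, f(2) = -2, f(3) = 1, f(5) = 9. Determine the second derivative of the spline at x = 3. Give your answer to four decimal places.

Put m_i = S'' at the i-th knot. Here h = (1, 1, 1, 2) and Δ = (5, -3, 3, 4), so the interior equations h_(i-1)·m_(i-1) + 2(h_(i-1)+h_i)·m_i + h_i·m_(i+1) = 6(Δ_i − Δ_(i-1)) read
  1·m_0 + 4·m_1 + 1·m_2 = 6(Δ_1 - Δ_0) = -48
  1·m_1 + 4·m_2 + 1·m_3 = 6(Δ_2 - Δ_1) = 36
  1·m_2 + 6·m_3 + 2·m_4 = 6(Δ_3 - Δ_2) = 6
Natural end conditions: m_0 = m_4 = 0.
Solving the tridiagonal system: m_0 = 0, m_1 = -657/43, m_2 = 564/43, m_3 = -51/43, m_4 = 0.

-1.1860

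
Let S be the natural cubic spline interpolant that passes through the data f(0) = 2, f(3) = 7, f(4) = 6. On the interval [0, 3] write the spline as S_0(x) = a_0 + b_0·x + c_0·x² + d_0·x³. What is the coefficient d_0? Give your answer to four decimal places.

-0.1111

Let σ_i = S''(x_i). Step sizes h_i = 3, 1; slopes of the chords Δ_i = (y_(i+1) - y_i)/h_i = 5/3, -1.
  3·σ_0 + 8·σ_1 + 1·σ_2 = 6(Δ_1 - Δ_0) = -16
Natural end conditions: σ_0 = σ_2 = 0.
Solving: σ_0 = 0, σ_1 = -2, σ_2 = 0.
On [0, 3], with S_0(x) = a_0 + b_0·x + c_0·x² + d_0·x³: c_0 = σ_0/2 = 0, d_0 = (σ_1 - σ_0)/(6h_0) = -1/9, b_0 = Δ_0 - h_0(2σ_0 + σ_1)/6 = 8/3.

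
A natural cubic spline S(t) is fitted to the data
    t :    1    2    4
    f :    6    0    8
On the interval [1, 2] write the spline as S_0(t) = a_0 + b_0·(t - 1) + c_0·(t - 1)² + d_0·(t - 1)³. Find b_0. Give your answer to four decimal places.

Let σ_i = S''(x_i). Step sizes h_i = 1, 2; slopes of the chords Δ_i = (y_(i+1) - y_i)/h_i = -6, 4.
  1·σ_0 + 6·σ_1 + 2·σ_2 = 6(Δ_1 - Δ_0) = 60
Natural end conditions: σ_0 = σ_2 = 0.
Hence σ_0 = 0, σ_1 = 10, σ_2 = 0.
On [1, 2], with S_0(t) = a_0 + b_0·(t - 1) + c_0·(t - 1)² + d_0·(t - 1)³: c_0 = σ_0/2 = 0, d_0 = (σ_1 - σ_0)/(6h_0) = 5/3, b_0 = Δ_0 - h_0(2σ_0 + σ_1)/6 = -23/3.

-7.6667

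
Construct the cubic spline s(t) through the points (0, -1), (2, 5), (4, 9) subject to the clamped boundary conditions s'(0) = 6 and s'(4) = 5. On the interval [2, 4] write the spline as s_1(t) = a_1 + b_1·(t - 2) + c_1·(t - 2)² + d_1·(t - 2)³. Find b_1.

1

Let σ_i = s''(x_i). Step sizes h_i = 2, 2; slopes of the chords Δ_i = (y_(i+1) - y_i)/h_i = 3, 2.
  2·σ_0 + 8·σ_1 + 2·σ_2 = 6(Δ_1 - Δ_0) = -6
Clamped end conditions give two more equations: 2h_0·σ_0 + h_0·σ_1 = 6(Δ_0 - s'(0)) = -18 and h_1·σ_1 + 2h_1·σ_2 = 6(s'(4) - Δ_1) = 18.
Solving the tridiagonal system: σ_0 = -4, σ_1 = -1, σ_2 = 5.
On [2, 4], with s_1(t) = a_1 + b_1·(t - 2) + c_1·(t - 2)² + d_1·(t - 2)³: c_1 = σ_1/2 = -1/2, d_1 = (σ_2 - σ_1)/(6h_1) = 1/2, b_1 = Δ_1 - h_1(2σ_1 + σ_2)/6 = 1.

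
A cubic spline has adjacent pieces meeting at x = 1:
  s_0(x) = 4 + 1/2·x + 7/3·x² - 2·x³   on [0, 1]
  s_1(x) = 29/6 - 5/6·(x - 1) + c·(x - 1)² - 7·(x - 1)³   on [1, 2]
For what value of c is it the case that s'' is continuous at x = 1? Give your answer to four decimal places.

-3.6667

s_0''(x) = 14/3 - 12·x, so s_0''(1) = -22/3. On the right, s_1''(1) = 2c, so c = -11/3.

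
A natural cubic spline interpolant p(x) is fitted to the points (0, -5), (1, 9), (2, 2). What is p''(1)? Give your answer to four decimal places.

Put m_i = p'' at the i-th knot. Here h = (1, 1) and Δ = (14, -7), so the interior equations h_(i-1)·m_(i-1) + 2(h_(i-1)+h_i)·m_i + h_i·m_(i+1) = 6(Δ_i − Δ_(i-1)) read
  1·m_0 + 4·m_1 + 1·m_2 = 6(Δ_1 - Δ_0) = -126
Natural end conditions: m_0 = m_2 = 0.
Solving: m_0 = 0, m_1 = -63/2, m_2 = 0.

-31.5000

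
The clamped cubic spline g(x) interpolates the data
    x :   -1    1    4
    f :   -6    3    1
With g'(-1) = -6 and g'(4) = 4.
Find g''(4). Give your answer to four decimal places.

9.7667

Put σ_i = g'' at the i-th knot. Here h = (2, 3) and Δ = (9/2, -2/3), so the interior equations h_(i-1)·σ_(i-1) + 2(h_(i-1)+h_i)·σ_i + h_i·σ_(i+1) = 6(Δ_i − Δ_(i-1)) read
  2·σ_0 + 10·σ_1 + 3·σ_2 = 6(Δ_1 - Δ_0) = -31
Clamped end conditions give two more equations: 2h_0·σ_0 + h_0·σ_1 = 6(Δ_0 - g'(-1)) = 63 and h_1·σ_1 + 2h_1·σ_2 = 6(g'(4) - Δ_1) = 28.
Hence σ_0 = 417/20, σ_1 = -51/5, σ_2 = 293/30.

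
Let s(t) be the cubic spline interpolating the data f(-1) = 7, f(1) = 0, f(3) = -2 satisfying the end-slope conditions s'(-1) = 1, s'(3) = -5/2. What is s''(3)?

With M_i denoting the second derivative at x_i, h_i = 2, 2, and Δ_i = (y_(i+1) − y_i)/h_i = -7/2, -1:
  2·M_0 + 8·M_1 + 2·M_2 = 6(Δ_1 - Δ_0) = 15
Clamped end conditions give two more equations: 2h_0·M_0 + h_0·M_1 = 6(Δ_0 - s'(-1)) = -27 and h_1·M_1 + 2h_1·M_2 = 6(s'(3) - Δ_1) = -9.
Hence M_0 = -19/2, M_1 = 11/2, M_2 = -5.

-5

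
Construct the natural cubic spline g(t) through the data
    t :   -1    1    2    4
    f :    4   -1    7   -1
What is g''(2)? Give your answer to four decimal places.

-14.1429

Put M_i = g'' at the i-th knot. Here h = (2, 1, 2) and Δ = (-5/2, 8, -4), so the interior equations h_(i-1)·M_(i-1) + 2(h_(i-1)+h_i)·M_i + h_i·M_(i+1) = 6(Δ_i − Δ_(i-1)) read
  2·M_0 + 6·M_1 + 1·M_2 = 6(Δ_1 - Δ_0) = 63
  1·M_1 + 6·M_2 + 2·M_3 = 6(Δ_2 - Δ_1) = -72
Natural end conditions: M_0 = M_3 = 0.
Solving: M_0 = 0, M_1 = 90/7, M_2 = -99/7, M_3 = 0.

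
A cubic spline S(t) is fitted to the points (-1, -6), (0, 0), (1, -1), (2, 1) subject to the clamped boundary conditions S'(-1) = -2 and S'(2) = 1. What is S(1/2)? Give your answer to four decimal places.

0.1250

Put σ_i = S'' at the i-th knot. Here h = (1, 1, 1) and Δ = (6, -1, 2), so the interior equations h_(i-1)·σ_(i-1) + 2(h_(i-1)+h_i)·σ_i + h_i·σ_(i+1) = 6(Δ_i − Δ_(i-1)) read
  1·σ_0 + 4·σ_1 + 1·σ_2 = 6(Δ_1 - Δ_0) = -42
  1·σ_1 + 4·σ_2 + 1·σ_3 = 6(Δ_2 - Δ_1) = 18
Clamped end conditions give two more equations: 2h_0·σ_0 + h_0·σ_1 = 6(Δ_0 - S'(-1)) = 48 and h_2·σ_2 + 2h_2·σ_3 = 6(S'(2) - Δ_2) = -6.
Hence σ_0 = 176/5, σ_1 = -112/5, σ_2 = 62/5, σ_3 = -46/5.
On [0, 1], S(t) = 0 + 22/5·t - 56/5·t² + 29/5·t³.
With t = 1/2: S(1/2) = 1/8.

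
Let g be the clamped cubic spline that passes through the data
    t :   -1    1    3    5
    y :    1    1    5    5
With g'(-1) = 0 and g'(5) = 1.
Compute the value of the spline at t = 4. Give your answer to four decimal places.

With M_i denoting the second derivative at x_i, h_i = 2, 2, 2, and Δ_i = (y_(i+1) − y_i)/h_i = 0, 2, 0:
  2·M_0 + 8·M_1 + 2·M_2 = 6(Δ_1 - Δ_0) = 12
  2·M_1 + 8·M_2 + 2·M_3 = 6(Δ_2 - Δ_1) = -12
Clamped end conditions give two more equations: 2h_0·M_0 + h_0·M_1 = 6(Δ_0 - g'(-1)) = 0 and h_2·M_2 + 2h_2·M_3 = 6(g'(5) - Δ_2) = 6.
Hence M_0 = -19/15, M_1 = 38/15, M_2 = -43/15, M_3 = 44/15.
On [3, 5], g(t) = 5 + 14/15·(t - 3) - 43/30·(t - 3)² + 29/60·(t - 3)³.
With (t - 3) = 1: g(4) = 299/60.

4.9833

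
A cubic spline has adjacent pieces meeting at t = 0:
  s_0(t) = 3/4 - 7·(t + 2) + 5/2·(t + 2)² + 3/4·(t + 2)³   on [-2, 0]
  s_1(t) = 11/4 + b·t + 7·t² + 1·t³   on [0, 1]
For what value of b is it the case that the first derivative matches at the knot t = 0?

s_0'(t) = -7 + 5·(t + 2) + 9/4·(t + 2)², so s_0'(0) = 12. On the right, s_1'(0) = b, so b = 12.

12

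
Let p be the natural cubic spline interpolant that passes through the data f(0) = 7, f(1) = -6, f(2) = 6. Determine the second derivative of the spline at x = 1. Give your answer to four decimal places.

37.5000

Put M_i = p'' at the i-th knot. Here h = (1, 1) and Δ = (-13, 12), so the interior equations h_(i-1)·M_(i-1) + 2(h_(i-1)+h_i)·M_i + h_i·M_(i+1) = 6(Δ_i − Δ_(i-1)) read
  1·M_0 + 4·M_1 + 1·M_2 = 6(Δ_1 - Δ_0) = 150
Natural end conditions: M_0 = M_2 = 0.
Forward elimination and back-substitution give M_0 = 0, M_1 = 75/2, M_2 = 0.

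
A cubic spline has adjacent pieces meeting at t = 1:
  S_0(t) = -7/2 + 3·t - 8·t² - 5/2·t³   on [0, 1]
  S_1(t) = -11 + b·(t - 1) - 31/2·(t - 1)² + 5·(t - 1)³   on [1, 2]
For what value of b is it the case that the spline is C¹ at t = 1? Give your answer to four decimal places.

-20.5000

S_0'(t) = 3 - 16·t - 15/2·t², so S_0'(1) = -41/2. On the right, S_1'(1) = b, so b = -41/2.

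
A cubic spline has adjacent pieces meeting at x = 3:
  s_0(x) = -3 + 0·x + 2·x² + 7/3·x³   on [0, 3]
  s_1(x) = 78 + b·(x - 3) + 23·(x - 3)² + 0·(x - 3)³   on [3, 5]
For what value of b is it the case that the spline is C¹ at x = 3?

s_0'(x) = 0 + 4·x + 7·x², so s_0'(3) = 75. On the right, s_1'(3) = b, so b = 75.

75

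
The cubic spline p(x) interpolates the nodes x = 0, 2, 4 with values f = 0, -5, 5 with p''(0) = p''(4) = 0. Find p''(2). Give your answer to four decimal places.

5.6250

With m_i denoting the second derivative at x_i, h_i = 2, 2, and Δ_i = (y_(i+1) − y_i)/h_i = -5/2, 5:
  2·m_0 + 8·m_1 + 2·m_2 = 6(Δ_1 - Δ_0) = 45
Natural end conditions: m_0 = m_2 = 0.
Forward elimination and back-substitution give m_0 = 0, m_1 = 45/8, m_2 = 0.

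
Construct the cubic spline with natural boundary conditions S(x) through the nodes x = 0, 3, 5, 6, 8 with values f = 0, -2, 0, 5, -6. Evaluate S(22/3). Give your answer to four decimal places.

Put m_i = S'' at the i-th knot. Here h = (3, 2, 1, 2) and Δ = (-2/3, 1, 5, -11/2), so the interior equations h_(i-1)·m_(i-1) + 2(h_(i-1)+h_i)·m_i + h_i·m_(i+1) = 6(Δ_i − Δ_(i-1)) read
  3·m_0 + 10·m_1 + 2·m_2 = 6(Δ_1 - Δ_0) = 10
  2·m_1 + 6·m_2 + 1·m_3 = 6(Δ_2 - Δ_1) = 24
  1·m_2 + 6·m_3 + 2·m_4 = 6(Δ_3 - Δ_2) = -63
Natural end conditions: m_0 = m_4 = 0.
Hence m_0 = 0, m_1 = -32/163, m_2 = 975/163, m_3 = -1874/163, m_4 = 0.
On [6, 8], S(x) = 5 + 2117/978·(x - 6) - 937/163·(x - 6)² + 937/978·(x - 6)³.
With (x - 6) = 4/3: S(22/3) = -823/13203.

-0.0623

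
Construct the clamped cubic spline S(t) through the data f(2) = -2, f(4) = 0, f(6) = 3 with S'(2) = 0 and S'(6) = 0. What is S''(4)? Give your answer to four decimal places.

With M_i denoting the second derivative at x_i, h_i = 2, 2, and Δ_i = (y_(i+1) − y_i)/h_i = 1, 3/2:
  2·M_0 + 8·M_1 + 2·M_2 = 6(Δ_1 - Δ_0) = 3
Clamped end conditions give two more equations: 2h_0·M_0 + h_0·M_1 = 6(Δ_0 - S'(2)) = 6 and h_1·M_1 + 2h_1·M_2 = 6(S'(6) - Δ_1) = -9.
Hence M_0 = 9/8, M_1 = 3/4, M_2 = -21/8.

0.7500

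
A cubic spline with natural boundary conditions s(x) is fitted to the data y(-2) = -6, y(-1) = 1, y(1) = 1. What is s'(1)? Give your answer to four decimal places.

-2.3333

Put M_i = s'' at the i-th knot. Here h = (1, 2) and Δ = (7, 0), so the interior equations h_(i-1)·M_(i-1) + 2(h_(i-1)+h_i)·M_i + h_i·M_(i+1) = 6(Δ_i − Δ_(i-1)) read
  1·M_0 + 6·M_1 + 2·M_2 = 6(Δ_1 - Δ_0) = -42
Natural end conditions: M_0 = M_2 = 0.
Solving the tridiagonal system: M_0 = 0, M_1 = -7, M_2 = 0.
On [-1, 1], s'(x) = b_1 + 2c_1·(x + 1) + 3d_1·(x + 1)² with b_1 = Δ_1 - h_1(2M_1 + M_2)/6 = 14/3, c_1 = M_1/2 = -7/2, d_1 = (M_2 - M_1)/(6h_1) = 7/12. So s'(1) = -7/3.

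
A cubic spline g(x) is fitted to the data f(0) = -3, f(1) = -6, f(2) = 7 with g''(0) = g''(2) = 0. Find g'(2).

With M_i denoting the second derivative at x_i, h_i = 1, 1, and Δ_i = (y_(i+1) − y_i)/h_i = -3, 13:
  1·M_0 + 4·M_1 + 1·M_2 = 6(Δ_1 - Δ_0) = 96
Natural end conditions: M_0 = M_2 = 0.
Solving: M_0 = 0, M_1 = 24, M_2 = 0.
On [1, 2], g'(x) = b_1 + 2c_1·(x - 1) + 3d_1·(x - 1)² with b_1 = Δ_1 - h_1(2M_1 + M_2)/6 = 5, c_1 = M_1/2 = 12, d_1 = (M_2 - M_1)/(6h_1) = -4. So g'(2) = 17.

17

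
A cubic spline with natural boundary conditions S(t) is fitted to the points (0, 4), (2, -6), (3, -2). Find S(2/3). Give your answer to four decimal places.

Put M_i = S'' at the i-th knot. Here h = (2, 1) and Δ = (-5, 4), so the interior equations h_(i-1)·M_(i-1) + 2(h_(i-1)+h_i)·M_i + h_i·M_(i+1) = 6(Δ_i − Δ_(i-1)) read
  2·M_0 + 6·M_1 + 1·M_2 = 6(Δ_1 - Δ_0) = 54
Natural end conditions: M_0 = M_2 = 0.
Hence M_0 = 0, M_1 = 9, M_2 = 0.
On [0, 2], S(t) = 4 - 8·t + 0·t² + 3/4·t³.
With t = 2/3: S(2/3) = -10/9.

-1.1111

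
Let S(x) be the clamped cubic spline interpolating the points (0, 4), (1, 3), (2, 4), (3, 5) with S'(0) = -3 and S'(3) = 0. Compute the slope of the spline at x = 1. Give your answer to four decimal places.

Put σ_i = S'' at the i-th knot. Here h = (1, 1, 1) and Δ = (-1, 1, 1), so the interior equations h_(i-1)·σ_(i-1) + 2(h_(i-1)+h_i)·σ_i + h_i·σ_(i+1) = 6(Δ_i − Δ_(i-1)) read
  1·σ_0 + 4·σ_1 + 1·σ_2 = 6(Δ_1 - Δ_0) = 12
  1·σ_1 + 4·σ_2 + 1·σ_3 = 6(Δ_2 - Δ_1) = 0
Clamped end conditions give two more equations: 2h_0·σ_0 + h_0·σ_1 = 6(Δ_0 - S'(0)) = 12 and h_2·σ_2 + 2h_2·σ_3 = 6(S'(3) - Δ_2) = -6.
Hence σ_0 = 26/5, σ_1 = 8/5, σ_2 = 2/5, σ_3 = -16/5.
On [1, 2], S'(x) = b_1 + 2c_1·(x - 1) + 3d_1·(x - 1)² with b_1 = Δ_1 - h_1(2σ_1 + σ_2)/6 = 2/5, c_1 = σ_1/2 = 4/5, d_1 = (σ_2 - σ_1)/(6h_1) = -1/5. So S'(1) = 2/5.

0.4000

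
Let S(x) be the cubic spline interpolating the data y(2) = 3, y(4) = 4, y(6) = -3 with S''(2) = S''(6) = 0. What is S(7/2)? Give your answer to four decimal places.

4.4063

Let M_i = S''(x_i). Step sizes h_i = 2, 2; slopes of the chords Δ_i = (y_(i+1) - y_i)/h_i = 1/2, -7/2.
  2·M_0 + 8·M_1 + 2·M_2 = 6(Δ_1 - Δ_0) = -24
Natural end conditions: M_0 = M_2 = 0.
Forward elimination and back-substitution give M_0 = 0, M_1 = -3, M_2 = 0.
On [2, 4], S(x) = 3 + 3/2·(x - 2) + 0·(x - 2)² - 1/4·(x - 2)³.
With (x - 2) = 3/2: S(7/2) = 141/32.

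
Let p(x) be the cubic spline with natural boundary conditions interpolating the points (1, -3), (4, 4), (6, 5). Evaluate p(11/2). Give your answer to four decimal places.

Let M_i = p''(x_i). Step sizes h_i = 3, 2; slopes of the chords Δ_i = (y_(i+1) - y_i)/h_i = 7/3, 1/2.
  3·M_0 + 10·M_1 + 2·M_2 = 6(Δ_1 - Δ_0) = -11
Natural end conditions: M_0 = M_2 = 0.
Hence M_0 = 0, M_1 = -11/10, M_2 = 0.
On [4, 6], p(x) = 4 + 37/30·(x - 4) - 11/20·(x - 4)² + 11/120·(x - 4)³.
With (x - 4) = 3/2: p(11/2) = 315/64.

4.9219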